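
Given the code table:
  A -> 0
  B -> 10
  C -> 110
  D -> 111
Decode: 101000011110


Decoding:
10 -> B
10 -> B
0 -> A
0 -> A
0 -> A
111 -> D
10 -> B


Result: BBAAADB


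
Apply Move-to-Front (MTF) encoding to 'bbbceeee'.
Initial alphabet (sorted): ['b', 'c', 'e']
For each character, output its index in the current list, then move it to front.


MTF encoding:
'b': index 0 in ['b', 'c', 'e'] -> ['b', 'c', 'e']
'b': index 0 in ['b', 'c', 'e'] -> ['b', 'c', 'e']
'b': index 0 in ['b', 'c', 'e'] -> ['b', 'c', 'e']
'c': index 1 in ['b', 'c', 'e'] -> ['c', 'b', 'e']
'e': index 2 in ['c', 'b', 'e'] -> ['e', 'c', 'b']
'e': index 0 in ['e', 'c', 'b'] -> ['e', 'c', 'b']
'e': index 0 in ['e', 'c', 'b'] -> ['e', 'c', 'b']
'e': index 0 in ['e', 'c', 'b'] -> ['e', 'c', 'b']


Output: [0, 0, 0, 1, 2, 0, 0, 0]


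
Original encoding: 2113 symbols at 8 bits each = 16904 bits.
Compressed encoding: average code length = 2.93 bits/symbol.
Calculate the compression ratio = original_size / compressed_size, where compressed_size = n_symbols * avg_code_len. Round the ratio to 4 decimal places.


original_size = n_symbols * orig_bits = 2113 * 8 = 16904 bits
compressed_size = n_symbols * avg_code_len = 2113 * 2.93 = 6191.09 bits
ratio = original_size / compressed_size = 16904 / 6191.09 = 2.7304

Compression ratio = 2.7304


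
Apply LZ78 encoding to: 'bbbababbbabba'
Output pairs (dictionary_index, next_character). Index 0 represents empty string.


LZ78 encoding steps:
Dictionary: {0: ''}
Step 1: w='' (idx 0), next='b' -> output (0, 'b'), add 'b' as idx 1
Step 2: w='b' (idx 1), next='b' -> output (1, 'b'), add 'bb' as idx 2
Step 3: w='' (idx 0), next='a' -> output (0, 'a'), add 'a' as idx 3
Step 4: w='b' (idx 1), next='a' -> output (1, 'a'), add 'ba' as idx 4
Step 5: w='bb' (idx 2), next='b' -> output (2, 'b'), add 'bbb' as idx 5
Step 6: w='a' (idx 3), next='b' -> output (3, 'b'), add 'ab' as idx 6
Step 7: w='ba' (idx 4), end of input -> output (4, '')


Encoded: [(0, 'b'), (1, 'b'), (0, 'a'), (1, 'a'), (2, 'b'), (3, 'b'), (4, '')]


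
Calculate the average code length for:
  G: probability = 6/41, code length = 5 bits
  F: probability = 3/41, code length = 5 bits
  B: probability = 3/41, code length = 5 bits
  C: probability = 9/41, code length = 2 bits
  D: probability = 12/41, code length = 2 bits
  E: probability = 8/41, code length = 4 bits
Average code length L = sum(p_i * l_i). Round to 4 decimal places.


Weighted contributions p_i * l_i:
  G: (6/41) * 5 = 30/41
  F: (3/41) * 5 = 15/41
  B: (3/41) * 5 = 15/41
  C: (9/41) * 2 = 18/41
  D: (12/41) * 2 = 24/41
  E: (8/41) * 4 = 32/41
Sum = (30 + 15 + 15 + 18 + 24 + 32)/41 = 134/41

L = 134/41 = 3.2683 bits/symbol


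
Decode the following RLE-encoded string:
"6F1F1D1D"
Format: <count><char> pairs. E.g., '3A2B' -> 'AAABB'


Expanding each <count><char> pair:
  6F -> 'FFFFFF'
  1F -> 'F'
  1D -> 'D'
  1D -> 'D'

Decoded = FFFFFFFDD


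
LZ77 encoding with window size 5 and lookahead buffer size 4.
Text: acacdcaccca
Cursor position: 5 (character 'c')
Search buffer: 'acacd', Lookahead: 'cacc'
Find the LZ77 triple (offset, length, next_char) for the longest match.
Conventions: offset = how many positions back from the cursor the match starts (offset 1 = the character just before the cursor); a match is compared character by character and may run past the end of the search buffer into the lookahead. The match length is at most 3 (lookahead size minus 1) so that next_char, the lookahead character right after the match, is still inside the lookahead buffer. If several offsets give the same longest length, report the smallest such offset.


Try each offset into the search buffer:
  offset=1 (pos 4, char 'd'): match length 0
  offset=2 (pos 3, char 'c'): match length 1
  offset=3 (pos 2, char 'a'): match length 0
  offset=4 (pos 1, char 'c'): match length 3
  offset=5 (pos 0, char 'a'): match length 0
Longest match has length 3 at offset 4.
next_char = character at position 5 + 3 = 8 -> 'c'

Best match: offset=4, length=3 (matching 'cac' starting at position 1)
LZ77 triple: (4, 3, 'c')


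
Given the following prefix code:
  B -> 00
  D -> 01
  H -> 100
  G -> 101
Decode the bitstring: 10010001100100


Decoding step by step:
Bits 100 -> H
Bits 100 -> H
Bits 01 -> D
Bits 100 -> H
Bits 100 -> H


Decoded message: HHDHH


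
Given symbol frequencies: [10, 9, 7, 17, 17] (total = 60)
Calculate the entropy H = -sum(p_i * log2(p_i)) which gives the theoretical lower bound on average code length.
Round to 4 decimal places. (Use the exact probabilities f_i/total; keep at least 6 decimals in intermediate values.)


Per-symbol terms -p_i * log2(p_i) with p_i = f_i/60:
  p = 10/60 = 0.166667: log2(p) = -2.584963, -p*log2(p) = 0.430827
  p = 9/60 = 0.150000: log2(p) = -2.736966, -p*log2(p) = 0.410545
  p = 7/60 = 0.116667: log2(p) = -3.099536, -p*log2(p) = 0.361612
  p = 17/60 = 0.283333: log2(p) = -1.819428, -p*log2(p) = 0.515505
  p = 17/60 = 0.283333: log2(p) = -1.819428, -p*log2(p) = 0.515505
H = 0.430827 + 0.410545 + 0.361612 + 0.515505 + 0.515505 = 2.233994

H = 2.234 bits/symbol


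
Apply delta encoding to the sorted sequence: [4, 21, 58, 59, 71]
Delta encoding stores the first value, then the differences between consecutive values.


First value: 4
Deltas:
  21 - 4 = 17
  58 - 21 = 37
  59 - 58 = 1
  71 - 59 = 12


Delta encoded: [4, 17, 37, 1, 12]


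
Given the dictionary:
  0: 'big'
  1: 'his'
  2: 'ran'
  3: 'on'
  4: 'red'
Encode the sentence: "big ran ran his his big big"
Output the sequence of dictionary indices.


Look up each word in the dictionary:
  'big' -> 0
  'ran' -> 2
  'ran' -> 2
  'his' -> 1
  'his' -> 1
  'big' -> 0
  'big' -> 0

Encoded: [0, 2, 2, 1, 1, 0, 0]


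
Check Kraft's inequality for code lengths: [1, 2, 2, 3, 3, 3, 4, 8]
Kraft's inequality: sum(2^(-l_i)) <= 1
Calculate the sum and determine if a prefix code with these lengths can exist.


Sum = 2^(-1) + 2^(-2) + 2^(-2) + 2^(-3) + 2^(-3) + 2^(-3) + 2^(-4) + 2^(-8)
    = 0.5 + 0.25 + 0.25 + 0.125 + 0.125 + 0.125 + 0.0625 + 0.00390625
    = 369/256 = 1.44140625
Since 1.44140625 > 1, Kraft's inequality is NOT satisfied.
A prefix code with these lengths CANNOT exist.

Kraft sum = 1.44140625. Not satisfied.


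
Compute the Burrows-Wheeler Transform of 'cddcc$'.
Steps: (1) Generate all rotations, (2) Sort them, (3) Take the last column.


Rotations (sorted):
  0: $cddcc -> last char: c
  1: c$cddc -> last char: c
  2: cc$cdd -> last char: d
  3: cddcc$ -> last char: $
  4: dcc$cd -> last char: d
  5: ddcc$c -> last char: c


BWT = ccd$dc


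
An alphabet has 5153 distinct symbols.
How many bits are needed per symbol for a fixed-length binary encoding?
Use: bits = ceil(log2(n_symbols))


log2(5153) = 12.3312
Bracket: 2^12 = 4096 < 5153 <= 2^13 = 8192
So ceil(log2(5153)) = 13

bits = ceil(log2(5153)) = ceil(12.3312) = 13 bits


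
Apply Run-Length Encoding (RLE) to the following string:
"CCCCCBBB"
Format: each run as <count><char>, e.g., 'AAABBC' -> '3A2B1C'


Scanning runs left to right:
  i=0: run of 'C' x 5 -> '5C'
  i=5: run of 'B' x 3 -> '3B'

RLE = 5C3B


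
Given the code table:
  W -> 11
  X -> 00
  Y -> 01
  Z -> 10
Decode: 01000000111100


Decoding:
01 -> Y
00 -> X
00 -> X
00 -> X
11 -> W
11 -> W
00 -> X


Result: YXXXWWX


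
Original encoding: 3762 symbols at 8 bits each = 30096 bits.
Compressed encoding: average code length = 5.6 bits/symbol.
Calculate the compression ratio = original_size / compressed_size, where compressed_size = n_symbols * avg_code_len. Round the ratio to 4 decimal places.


original_size = n_symbols * orig_bits = 3762 * 8 = 30096 bits
compressed_size = n_symbols * avg_code_len = 3762 * 5.6 = 21067.2 bits
ratio = original_size / compressed_size = 30096 / 21067.2 = 1.4286

Compression ratio = 1.4286


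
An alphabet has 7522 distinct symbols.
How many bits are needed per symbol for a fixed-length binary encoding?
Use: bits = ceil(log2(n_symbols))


log2(7522) = 12.8769
Bracket: 2^12 = 4096 < 7522 <= 2^13 = 8192
So ceil(log2(7522)) = 13

bits = ceil(log2(7522)) = ceil(12.8769) = 13 bits


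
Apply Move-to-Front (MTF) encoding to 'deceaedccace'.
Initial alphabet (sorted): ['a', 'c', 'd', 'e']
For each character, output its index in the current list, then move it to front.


MTF encoding:
'd': index 2 in ['a', 'c', 'd', 'e'] -> ['d', 'a', 'c', 'e']
'e': index 3 in ['d', 'a', 'c', 'e'] -> ['e', 'd', 'a', 'c']
'c': index 3 in ['e', 'd', 'a', 'c'] -> ['c', 'e', 'd', 'a']
'e': index 1 in ['c', 'e', 'd', 'a'] -> ['e', 'c', 'd', 'a']
'a': index 3 in ['e', 'c', 'd', 'a'] -> ['a', 'e', 'c', 'd']
'e': index 1 in ['a', 'e', 'c', 'd'] -> ['e', 'a', 'c', 'd']
'd': index 3 in ['e', 'a', 'c', 'd'] -> ['d', 'e', 'a', 'c']
'c': index 3 in ['d', 'e', 'a', 'c'] -> ['c', 'd', 'e', 'a']
'c': index 0 in ['c', 'd', 'e', 'a'] -> ['c', 'd', 'e', 'a']
'a': index 3 in ['c', 'd', 'e', 'a'] -> ['a', 'c', 'd', 'e']
'c': index 1 in ['a', 'c', 'd', 'e'] -> ['c', 'a', 'd', 'e']
'e': index 3 in ['c', 'a', 'd', 'e'] -> ['e', 'c', 'a', 'd']


Output: [2, 3, 3, 1, 3, 1, 3, 3, 0, 3, 1, 3]


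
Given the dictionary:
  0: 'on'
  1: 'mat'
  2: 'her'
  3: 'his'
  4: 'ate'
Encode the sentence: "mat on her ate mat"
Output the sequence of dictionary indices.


Look up each word in the dictionary:
  'mat' -> 1
  'on' -> 0
  'her' -> 2
  'ate' -> 4
  'mat' -> 1

Encoded: [1, 0, 2, 4, 1]


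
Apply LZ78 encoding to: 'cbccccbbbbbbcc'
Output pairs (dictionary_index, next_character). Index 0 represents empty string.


LZ78 encoding steps:
Dictionary: {0: ''}
Step 1: w='' (idx 0), next='c' -> output (0, 'c'), add 'c' as idx 1
Step 2: w='' (idx 0), next='b' -> output (0, 'b'), add 'b' as idx 2
Step 3: w='c' (idx 1), next='c' -> output (1, 'c'), add 'cc' as idx 3
Step 4: w='cc' (idx 3), next='b' -> output (3, 'b'), add 'ccb' as idx 4
Step 5: w='b' (idx 2), next='b' -> output (2, 'b'), add 'bb' as idx 5
Step 6: w='bb' (idx 5), next='b' -> output (5, 'b'), add 'bbb' as idx 6
Step 7: w='cc' (idx 3), end of input -> output (3, '')


Encoded: [(0, 'c'), (0, 'b'), (1, 'c'), (3, 'b'), (2, 'b'), (5, 'b'), (3, '')]


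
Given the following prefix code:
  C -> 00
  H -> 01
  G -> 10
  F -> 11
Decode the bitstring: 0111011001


Decoding step by step:
Bits 01 -> H
Bits 11 -> F
Bits 01 -> H
Bits 10 -> G
Bits 01 -> H


Decoded message: HFHGH


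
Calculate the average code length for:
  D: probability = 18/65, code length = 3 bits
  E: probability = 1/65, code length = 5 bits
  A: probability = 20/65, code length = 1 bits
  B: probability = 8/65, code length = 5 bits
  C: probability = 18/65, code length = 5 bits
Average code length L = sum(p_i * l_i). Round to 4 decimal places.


Weighted contributions p_i * l_i:
  D: (18/65) * 3 = 54/65
  E: (1/65) * 5 = 5/65
  A: (20/65) * 1 = 20/65
  B: (8/65) * 5 = 40/65
  C: (18/65) * 5 = 90/65
Sum = (54 + 5 + 20 + 40 + 90)/65 = 209/65

L = 209/65 = 3.2154 bits/symbol


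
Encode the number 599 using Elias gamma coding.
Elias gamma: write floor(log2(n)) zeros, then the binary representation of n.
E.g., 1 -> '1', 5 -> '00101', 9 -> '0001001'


num_bits = floor(log2(599)) + 1 = 10
leading_zeros = num_bits - 1 = 9
binary(599) = 1001010111

Elias gamma(599) = '000000000' + '1001010111' = 0000000001001010111 (19 bits)


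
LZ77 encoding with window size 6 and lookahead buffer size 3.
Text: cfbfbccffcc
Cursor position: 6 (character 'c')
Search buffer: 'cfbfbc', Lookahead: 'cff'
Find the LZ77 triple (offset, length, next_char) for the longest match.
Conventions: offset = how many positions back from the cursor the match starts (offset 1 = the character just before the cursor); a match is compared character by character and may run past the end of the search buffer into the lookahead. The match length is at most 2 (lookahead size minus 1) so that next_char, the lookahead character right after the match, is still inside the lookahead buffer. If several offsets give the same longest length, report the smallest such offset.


Try each offset into the search buffer:
  offset=1 (pos 5, char 'c'): match length 1
  offset=2 (pos 4, char 'b'): match length 0
  offset=3 (pos 3, char 'f'): match length 0
  offset=4 (pos 2, char 'b'): match length 0
  offset=5 (pos 1, char 'f'): match length 0
  offset=6 (pos 0, char 'c'): match length 2
Longest match has length 2 at offset 6.
next_char = character at position 6 + 2 = 8 -> 'f'

Best match: offset=6, length=2 (matching 'cf' starting at position 0)
LZ77 triple: (6, 2, 'f')


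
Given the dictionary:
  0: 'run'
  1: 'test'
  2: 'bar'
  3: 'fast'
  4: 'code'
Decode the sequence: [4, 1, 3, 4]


Look up each index in the dictionary:
  4 -> 'code'
  1 -> 'test'
  3 -> 'fast'
  4 -> 'code'

Decoded: "code test fast code"


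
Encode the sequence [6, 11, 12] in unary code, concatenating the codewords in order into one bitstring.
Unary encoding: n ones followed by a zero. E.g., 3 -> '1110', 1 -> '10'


Encode each number as n ones followed by a terminating 0:
  6 -> 1111110 (7 bits)
  11 -> 111111111110 (12 bits)
  12 -> 1111111111110 (13 bits)
Total length = 7 + 12 + 13 = 32 bits.

Unary([6, 11, 12]) = 11111101111111111101111111111110 (32 bits)


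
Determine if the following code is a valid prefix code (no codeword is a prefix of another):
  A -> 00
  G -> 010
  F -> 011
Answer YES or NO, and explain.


Checking each pair (does one codeword prefix another?):
  A='00' vs G='010': no prefix
  A='00' vs F='011': no prefix
  G='010' vs A='00': no prefix
  G='010' vs F='011': no prefix
  F='011' vs A='00': no prefix
  F='011' vs G='010': no prefix
No violation found over all pairs.

YES -- this is a valid prefix code. No codeword is a prefix of any other codeword.


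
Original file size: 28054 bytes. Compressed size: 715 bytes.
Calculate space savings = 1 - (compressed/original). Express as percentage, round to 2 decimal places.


ratio = compressed/original = 715/28054 = 0.025487
savings = 1 - ratio = 1 - 0.025487 = 0.974513
as a percentage: 0.974513 * 100 = 97.45%

Space savings = 1 - 715/28054 = 97.45%


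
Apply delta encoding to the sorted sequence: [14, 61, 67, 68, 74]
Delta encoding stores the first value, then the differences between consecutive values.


First value: 14
Deltas:
  61 - 14 = 47
  67 - 61 = 6
  68 - 67 = 1
  74 - 68 = 6


Delta encoded: [14, 47, 6, 1, 6]


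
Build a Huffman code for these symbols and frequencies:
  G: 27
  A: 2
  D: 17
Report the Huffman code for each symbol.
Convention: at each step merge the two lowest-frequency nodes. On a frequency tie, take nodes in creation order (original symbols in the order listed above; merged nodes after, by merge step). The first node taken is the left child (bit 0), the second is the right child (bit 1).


Huffman tree construction:
Step 1: Merge A(2) + D(17) = 19
Step 2: Merge (A+D)(19) + G(27) = 46
Read each symbol's code off the tree from the root (left child = 0, right child = 1).

Codes:
  G: 1 (length 1)
  A: 00 (length 2)
  D: 01 (length 2)
Average code length: 65/46 = 1.4130 bits/symbol


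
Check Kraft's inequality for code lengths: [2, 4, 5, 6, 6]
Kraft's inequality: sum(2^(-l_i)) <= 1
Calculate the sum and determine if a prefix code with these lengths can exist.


Sum = 2^(-2) + 2^(-4) + 2^(-5) + 2^(-6) + 2^(-6)
    = 0.25 + 0.0625 + 0.03125 + 0.015625 + 0.015625
    = 24/64 = 0.375
Since 0.375 <= 1, Kraft's inequality IS satisfied.
A prefix code with these lengths CAN exist.

Kraft sum = 0.375. Satisfied.


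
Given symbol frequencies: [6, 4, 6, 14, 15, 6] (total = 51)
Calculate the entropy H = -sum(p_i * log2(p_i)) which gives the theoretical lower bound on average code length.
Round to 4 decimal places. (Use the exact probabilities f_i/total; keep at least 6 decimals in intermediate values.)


Per-symbol terms -p_i * log2(p_i) with p_i = f_i/51:
  p = 6/51 = 0.117647: log2(p) = -3.087463, -p*log2(p) = 0.363231
  p = 4/51 = 0.078431: log2(p) = -3.672425, -p*log2(p) = 0.288033
  p = 6/51 = 0.117647: log2(p) = -3.087463, -p*log2(p) = 0.363231
  p = 14/51 = 0.274510: log2(p) = -1.865070, -p*log2(p) = 0.511980
  p = 15/51 = 0.294118: log2(p) = -1.765535, -p*log2(p) = 0.519275
  p = 6/51 = 0.117647: log2(p) = -3.087463, -p*log2(p) = 0.363231
H = 0.363231 + 0.288033 + 0.363231 + 0.511980 + 0.519275 + 0.363231 = 2.408981

H = 2.409 bits/symbol


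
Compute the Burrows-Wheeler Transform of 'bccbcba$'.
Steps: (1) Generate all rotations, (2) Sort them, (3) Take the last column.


Rotations (sorted):
  0: $bccbcba -> last char: a
  1: a$bccbcb -> last char: b
  2: ba$bccbc -> last char: c
  3: bcba$bcc -> last char: c
  4: bccbcba$ -> last char: $
  5: cba$bccb -> last char: b
  6: cbcba$bc -> last char: c
  7: ccbcba$b -> last char: b


BWT = abcc$bcb


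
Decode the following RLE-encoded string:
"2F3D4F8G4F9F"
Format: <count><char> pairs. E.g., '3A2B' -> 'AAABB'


Expanding each <count><char> pair:
  2F -> 'FF'
  3D -> 'DDD'
  4F -> 'FFFF'
  8G -> 'GGGGGGGG'
  4F -> 'FFFF'
  9F -> 'FFFFFFFFF'

Decoded = FFDDDFFFFGGGGGGGGFFFFFFFFFFFFF


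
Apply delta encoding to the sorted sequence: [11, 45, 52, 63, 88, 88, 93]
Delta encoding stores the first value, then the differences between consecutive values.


First value: 11
Deltas:
  45 - 11 = 34
  52 - 45 = 7
  63 - 52 = 11
  88 - 63 = 25
  88 - 88 = 0
  93 - 88 = 5


Delta encoded: [11, 34, 7, 11, 25, 0, 5]


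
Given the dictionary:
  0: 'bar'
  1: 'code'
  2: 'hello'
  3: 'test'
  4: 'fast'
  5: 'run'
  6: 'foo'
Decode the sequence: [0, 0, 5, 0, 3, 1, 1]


Look up each index in the dictionary:
  0 -> 'bar'
  0 -> 'bar'
  5 -> 'run'
  0 -> 'bar'
  3 -> 'test'
  1 -> 'code'
  1 -> 'code'

Decoded: "bar bar run bar test code code"


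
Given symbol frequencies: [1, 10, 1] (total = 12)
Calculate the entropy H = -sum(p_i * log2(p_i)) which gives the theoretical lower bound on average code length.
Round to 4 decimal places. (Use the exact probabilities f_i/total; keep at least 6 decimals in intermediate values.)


Per-symbol terms -p_i * log2(p_i) with p_i = f_i/12:
  p = 1/12 = 0.083333: log2(p) = -3.584963, -p*log2(p) = 0.298747
  p = 10/12 = 0.833333: log2(p) = -0.263034, -p*log2(p) = 0.219195
  p = 1/12 = 0.083333: log2(p) = -3.584963, -p*log2(p) = 0.298747
H = 0.298747 + 0.219195 + 0.298747 = 0.816689

H = 0.8167 bits/symbol


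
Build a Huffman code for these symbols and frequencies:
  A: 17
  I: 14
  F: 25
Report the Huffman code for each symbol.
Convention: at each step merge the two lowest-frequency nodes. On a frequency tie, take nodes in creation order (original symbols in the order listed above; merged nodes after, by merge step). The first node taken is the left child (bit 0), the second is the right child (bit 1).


Huffman tree construction:
Step 1: Merge I(14) + A(17) = 31
Step 2: Merge F(25) + (I+A)(31) = 56
Read each symbol's code off the tree from the root (left child = 0, right child = 1).

Codes:
  A: 11 (length 2)
  I: 10 (length 2)
  F: 0 (length 1)
Average code length: 87/56 = 1.5536 bits/symbol


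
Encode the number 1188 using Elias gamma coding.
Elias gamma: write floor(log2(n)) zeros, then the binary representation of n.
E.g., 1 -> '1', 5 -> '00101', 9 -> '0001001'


num_bits = floor(log2(1188)) + 1 = 11
leading_zeros = num_bits - 1 = 10
binary(1188) = 10010100100

Elias gamma(1188) = '0000000000' + '10010100100' = 000000000010010100100 (21 bits)


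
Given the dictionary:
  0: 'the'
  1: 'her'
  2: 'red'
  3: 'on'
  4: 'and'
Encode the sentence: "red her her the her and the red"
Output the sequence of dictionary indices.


Look up each word in the dictionary:
  'red' -> 2
  'her' -> 1
  'her' -> 1
  'the' -> 0
  'her' -> 1
  'and' -> 4
  'the' -> 0
  'red' -> 2

Encoded: [2, 1, 1, 0, 1, 4, 0, 2]


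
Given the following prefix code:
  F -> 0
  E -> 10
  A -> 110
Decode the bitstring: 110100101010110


Decoding step by step:
Bits 110 -> A
Bits 10 -> E
Bits 0 -> F
Bits 10 -> E
Bits 10 -> E
Bits 10 -> E
Bits 110 -> A


Decoded message: AEFEEEA


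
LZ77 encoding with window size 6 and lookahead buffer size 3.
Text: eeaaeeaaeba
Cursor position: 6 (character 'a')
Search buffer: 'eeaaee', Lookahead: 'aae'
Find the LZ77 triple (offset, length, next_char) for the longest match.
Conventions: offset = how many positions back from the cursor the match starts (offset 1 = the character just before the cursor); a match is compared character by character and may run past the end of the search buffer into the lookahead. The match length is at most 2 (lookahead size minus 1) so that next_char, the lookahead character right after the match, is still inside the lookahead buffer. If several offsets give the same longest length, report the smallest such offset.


Try each offset into the search buffer:
  offset=1 (pos 5, char 'e'): match length 0
  offset=2 (pos 4, char 'e'): match length 0
  offset=3 (pos 3, char 'a'): match length 1
  offset=4 (pos 2, char 'a'): match length 2
  offset=5 (pos 1, char 'e'): match length 0
  offset=6 (pos 0, char 'e'): match length 0
Longest match has length 2 at offset 4.
next_char = character at position 6 + 2 = 8 -> 'e'

Best match: offset=4, length=2 (matching 'aa' starting at position 2)
LZ77 triple: (4, 2, 'e')


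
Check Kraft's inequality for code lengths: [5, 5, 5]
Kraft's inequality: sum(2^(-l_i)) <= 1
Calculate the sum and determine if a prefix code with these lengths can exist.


Sum = 2^(-5) + 2^(-5) + 2^(-5)
    = 0.03125 + 0.03125 + 0.03125
    = 3/32 = 0.09375
Since 0.09375 <= 1, Kraft's inequality IS satisfied.
A prefix code with these lengths CAN exist.

Kraft sum = 0.09375. Satisfied.


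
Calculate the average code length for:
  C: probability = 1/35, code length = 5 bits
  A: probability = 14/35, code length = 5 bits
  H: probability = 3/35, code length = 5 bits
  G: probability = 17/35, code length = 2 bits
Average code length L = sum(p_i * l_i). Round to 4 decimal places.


Weighted contributions p_i * l_i:
  C: (1/35) * 5 = 5/35
  A: (14/35) * 5 = 70/35
  H: (3/35) * 5 = 15/35
  G: (17/35) * 2 = 34/35
Sum = (5 + 70 + 15 + 34)/35 = 124/35

L = 124/35 = 3.5429 bits/symbol


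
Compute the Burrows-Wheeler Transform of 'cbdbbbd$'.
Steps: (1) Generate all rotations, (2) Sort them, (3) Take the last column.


Rotations (sorted):
  0: $cbdbbbd -> last char: d
  1: bbbd$cbd -> last char: d
  2: bbd$cbdb -> last char: b
  3: bd$cbdbb -> last char: b
  4: bdbbbd$c -> last char: c
  5: cbdbbbd$ -> last char: $
  6: d$cbdbbb -> last char: b
  7: dbbbd$cb -> last char: b


BWT = ddbbc$bb


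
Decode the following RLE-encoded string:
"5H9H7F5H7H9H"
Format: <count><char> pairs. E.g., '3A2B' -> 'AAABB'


Expanding each <count><char> pair:
  5H -> 'HHHHH'
  9H -> 'HHHHHHHHH'
  7F -> 'FFFFFFF'
  5H -> 'HHHHH'
  7H -> 'HHHHHHH'
  9H -> 'HHHHHHHHH'

Decoded = HHHHHHHHHHHHHHFFFFFFFHHHHHHHHHHHHHHHHHHHHH


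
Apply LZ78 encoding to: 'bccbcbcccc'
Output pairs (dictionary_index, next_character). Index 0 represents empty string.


LZ78 encoding steps:
Dictionary: {0: ''}
Step 1: w='' (idx 0), next='b' -> output (0, 'b'), add 'b' as idx 1
Step 2: w='' (idx 0), next='c' -> output (0, 'c'), add 'c' as idx 2
Step 3: w='c' (idx 2), next='b' -> output (2, 'b'), add 'cb' as idx 3
Step 4: w='cb' (idx 3), next='c' -> output (3, 'c'), add 'cbc' as idx 4
Step 5: w='c' (idx 2), next='c' -> output (2, 'c'), add 'cc' as idx 5
Step 6: w='c' (idx 2), end of input -> output (2, '')


Encoded: [(0, 'b'), (0, 'c'), (2, 'b'), (3, 'c'), (2, 'c'), (2, '')]


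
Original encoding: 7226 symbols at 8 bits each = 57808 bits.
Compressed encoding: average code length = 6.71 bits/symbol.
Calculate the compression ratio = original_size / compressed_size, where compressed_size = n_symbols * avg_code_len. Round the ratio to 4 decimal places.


original_size = n_symbols * orig_bits = 7226 * 8 = 57808 bits
compressed_size = n_symbols * avg_code_len = 7226 * 6.71 = 48486.46 bits
ratio = original_size / compressed_size = 57808 / 48486.46 = 1.1923

Compression ratio = 1.1923


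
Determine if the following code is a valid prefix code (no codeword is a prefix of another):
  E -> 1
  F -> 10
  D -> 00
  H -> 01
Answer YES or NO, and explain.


Checking each pair (does one codeword prefix another?):
  E='1' vs F='10': prefix -- VIOLATION

NO -- this is NOT a valid prefix code. E (1) is a prefix of F (10).


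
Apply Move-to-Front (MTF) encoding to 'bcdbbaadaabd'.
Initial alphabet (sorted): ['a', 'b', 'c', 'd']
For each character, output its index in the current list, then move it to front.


MTF encoding:
'b': index 1 in ['a', 'b', 'c', 'd'] -> ['b', 'a', 'c', 'd']
'c': index 2 in ['b', 'a', 'c', 'd'] -> ['c', 'b', 'a', 'd']
'd': index 3 in ['c', 'b', 'a', 'd'] -> ['d', 'c', 'b', 'a']
'b': index 2 in ['d', 'c', 'b', 'a'] -> ['b', 'd', 'c', 'a']
'b': index 0 in ['b', 'd', 'c', 'a'] -> ['b', 'd', 'c', 'a']
'a': index 3 in ['b', 'd', 'c', 'a'] -> ['a', 'b', 'd', 'c']
'a': index 0 in ['a', 'b', 'd', 'c'] -> ['a', 'b', 'd', 'c']
'd': index 2 in ['a', 'b', 'd', 'c'] -> ['d', 'a', 'b', 'c']
'a': index 1 in ['d', 'a', 'b', 'c'] -> ['a', 'd', 'b', 'c']
'a': index 0 in ['a', 'd', 'b', 'c'] -> ['a', 'd', 'b', 'c']
'b': index 2 in ['a', 'd', 'b', 'c'] -> ['b', 'a', 'd', 'c']
'd': index 2 in ['b', 'a', 'd', 'c'] -> ['d', 'b', 'a', 'c']


Output: [1, 2, 3, 2, 0, 3, 0, 2, 1, 0, 2, 2]


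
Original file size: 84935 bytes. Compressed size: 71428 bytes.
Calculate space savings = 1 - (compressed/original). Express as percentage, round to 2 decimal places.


ratio = compressed/original = 71428/84935 = 0.840973
savings = 1 - ratio = 1 - 0.840973 = 0.159027
as a percentage: 0.159027 * 100 = 15.9%

Space savings = 1 - 71428/84935 = 15.9%


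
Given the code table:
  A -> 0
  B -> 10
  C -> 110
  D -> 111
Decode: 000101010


Decoding:
0 -> A
0 -> A
0 -> A
10 -> B
10 -> B
10 -> B


Result: AAABBB


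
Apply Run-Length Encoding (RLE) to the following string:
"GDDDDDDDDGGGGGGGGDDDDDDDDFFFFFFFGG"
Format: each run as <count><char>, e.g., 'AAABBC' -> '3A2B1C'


Scanning runs left to right:
  i=0: run of 'G' x 1 -> '1G'
  i=1: run of 'D' x 8 -> '8D'
  i=9: run of 'G' x 8 -> '8G'
  i=17: run of 'D' x 8 -> '8D'
  i=25: run of 'F' x 7 -> '7F'
  i=32: run of 'G' x 2 -> '2G'

RLE = 1G8D8G8D7F2G


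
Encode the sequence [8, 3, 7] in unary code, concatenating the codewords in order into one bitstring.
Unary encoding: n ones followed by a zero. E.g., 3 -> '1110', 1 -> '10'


Encode each number as n ones followed by a terminating 0:
  8 -> 111111110 (9 bits)
  3 -> 1110 (4 bits)
  7 -> 11111110 (8 bits)
Total length = 9 + 4 + 8 = 21 bits.

Unary([8, 3, 7]) = 111111110111011111110 (21 bits)


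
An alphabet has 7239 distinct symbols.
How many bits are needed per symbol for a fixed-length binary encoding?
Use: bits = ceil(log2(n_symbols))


log2(7239) = 12.8216
Bracket: 2^12 = 4096 < 7239 <= 2^13 = 8192
So ceil(log2(7239)) = 13

bits = ceil(log2(7239)) = ceil(12.8216) = 13 bits


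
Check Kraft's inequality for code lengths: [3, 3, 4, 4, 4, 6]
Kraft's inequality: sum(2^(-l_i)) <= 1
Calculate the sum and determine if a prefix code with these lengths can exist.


Sum = 2^(-3) + 2^(-3) + 2^(-4) + 2^(-4) + 2^(-4) + 2^(-6)
    = 0.125 + 0.125 + 0.0625 + 0.0625 + 0.0625 + 0.015625
    = 29/64 = 0.453125
Since 0.453125 <= 1, Kraft's inequality IS satisfied.
A prefix code with these lengths CAN exist.

Kraft sum = 0.453125. Satisfied.


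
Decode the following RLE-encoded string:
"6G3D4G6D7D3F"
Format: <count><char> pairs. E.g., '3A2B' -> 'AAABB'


Expanding each <count><char> pair:
  6G -> 'GGGGGG'
  3D -> 'DDD'
  4G -> 'GGGG'
  6D -> 'DDDDDD'
  7D -> 'DDDDDDD'
  3F -> 'FFF'

Decoded = GGGGGGDDDGGGGDDDDDDDDDDDDDFFF


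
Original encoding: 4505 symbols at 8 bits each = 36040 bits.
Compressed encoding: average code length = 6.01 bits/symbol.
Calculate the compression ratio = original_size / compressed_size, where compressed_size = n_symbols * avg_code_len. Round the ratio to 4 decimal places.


original_size = n_symbols * orig_bits = 4505 * 8 = 36040 bits
compressed_size = n_symbols * avg_code_len = 4505 * 6.01 = 27075.05 bits
ratio = original_size / compressed_size = 36040 / 27075.05 = 1.3311

Compression ratio = 1.3311


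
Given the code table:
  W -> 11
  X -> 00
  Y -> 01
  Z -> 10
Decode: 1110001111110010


Decoding:
11 -> W
10 -> Z
00 -> X
11 -> W
11 -> W
11 -> W
00 -> X
10 -> Z


Result: WZXWWWXZ


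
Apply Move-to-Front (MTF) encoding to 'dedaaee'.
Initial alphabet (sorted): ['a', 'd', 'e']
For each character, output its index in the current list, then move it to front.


MTF encoding:
'd': index 1 in ['a', 'd', 'e'] -> ['d', 'a', 'e']
'e': index 2 in ['d', 'a', 'e'] -> ['e', 'd', 'a']
'd': index 1 in ['e', 'd', 'a'] -> ['d', 'e', 'a']
'a': index 2 in ['d', 'e', 'a'] -> ['a', 'd', 'e']
'a': index 0 in ['a', 'd', 'e'] -> ['a', 'd', 'e']
'e': index 2 in ['a', 'd', 'e'] -> ['e', 'a', 'd']
'e': index 0 in ['e', 'a', 'd'] -> ['e', 'a', 'd']


Output: [1, 2, 1, 2, 0, 2, 0]


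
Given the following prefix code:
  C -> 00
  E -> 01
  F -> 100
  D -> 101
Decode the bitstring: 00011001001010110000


Decoding step by step:
Bits 00 -> C
Bits 01 -> E
Bits 100 -> F
Bits 100 -> F
Bits 101 -> D
Bits 01 -> E
Bits 100 -> F
Bits 00 -> C


Decoded message: CEFFDEFC


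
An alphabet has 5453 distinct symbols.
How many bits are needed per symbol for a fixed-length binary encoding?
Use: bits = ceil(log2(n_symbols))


log2(5453) = 12.4128
Bracket: 2^12 = 4096 < 5453 <= 2^13 = 8192
So ceil(log2(5453)) = 13

bits = ceil(log2(5453)) = ceil(12.4128) = 13 bits


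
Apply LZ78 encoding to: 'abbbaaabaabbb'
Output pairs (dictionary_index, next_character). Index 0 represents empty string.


LZ78 encoding steps:
Dictionary: {0: ''}
Step 1: w='' (idx 0), next='a' -> output (0, 'a'), add 'a' as idx 1
Step 2: w='' (idx 0), next='b' -> output (0, 'b'), add 'b' as idx 2
Step 3: w='b' (idx 2), next='b' -> output (2, 'b'), add 'bb' as idx 3
Step 4: w='a' (idx 1), next='a' -> output (1, 'a'), add 'aa' as idx 4
Step 5: w='a' (idx 1), next='b' -> output (1, 'b'), add 'ab' as idx 5
Step 6: w='aa' (idx 4), next='b' -> output (4, 'b'), add 'aab' as idx 6
Step 7: w='bb' (idx 3), end of input -> output (3, '')


Encoded: [(0, 'a'), (0, 'b'), (2, 'b'), (1, 'a'), (1, 'b'), (4, 'b'), (3, '')]


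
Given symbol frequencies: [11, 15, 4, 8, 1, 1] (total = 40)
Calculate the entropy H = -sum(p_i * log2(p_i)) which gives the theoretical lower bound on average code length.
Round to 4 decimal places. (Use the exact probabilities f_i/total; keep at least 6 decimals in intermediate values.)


Per-symbol terms -p_i * log2(p_i) with p_i = f_i/40:
  p = 11/40 = 0.275000: log2(p) = -1.862496, -p*log2(p) = 0.512187
  p = 15/40 = 0.375000: log2(p) = -1.415037, -p*log2(p) = 0.530639
  p = 4/40 = 0.100000: log2(p) = -3.321928, -p*log2(p) = 0.332193
  p = 8/40 = 0.200000: log2(p) = -2.321928, -p*log2(p) = 0.464386
  p = 1/40 = 0.025000: log2(p) = -5.321928, -p*log2(p) = 0.133048
  p = 1/40 = 0.025000: log2(p) = -5.321928, -p*log2(p) = 0.133048
H = 0.512187 + 0.530639 + 0.332193 + 0.464386 + 0.133048 + 0.133048 = 2.105501

H = 2.1055 bits/symbol


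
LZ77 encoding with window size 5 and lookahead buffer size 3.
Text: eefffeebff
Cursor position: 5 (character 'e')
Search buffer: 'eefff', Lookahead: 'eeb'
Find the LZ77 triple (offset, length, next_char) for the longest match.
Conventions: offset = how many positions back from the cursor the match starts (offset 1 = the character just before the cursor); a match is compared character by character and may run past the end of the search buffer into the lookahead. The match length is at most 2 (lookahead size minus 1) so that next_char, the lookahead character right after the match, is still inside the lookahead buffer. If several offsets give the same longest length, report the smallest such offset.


Try each offset into the search buffer:
  offset=1 (pos 4, char 'f'): match length 0
  offset=2 (pos 3, char 'f'): match length 0
  offset=3 (pos 2, char 'f'): match length 0
  offset=4 (pos 1, char 'e'): match length 1
  offset=5 (pos 0, char 'e'): match length 2
Longest match has length 2 at offset 5.
next_char = character at position 5 + 2 = 7 -> 'b'

Best match: offset=5, length=2 (matching 'ee' starting at position 0)
LZ77 triple: (5, 2, 'b')


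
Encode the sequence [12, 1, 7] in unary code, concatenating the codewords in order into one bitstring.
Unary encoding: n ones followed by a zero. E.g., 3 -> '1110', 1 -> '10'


Encode each number as n ones followed by a terminating 0:
  12 -> 1111111111110 (13 bits)
  1 -> 10 (2 bits)
  7 -> 11111110 (8 bits)
Total length = 13 + 2 + 8 = 23 bits.

Unary([12, 1, 7]) = 11111111111101011111110 (23 bits)


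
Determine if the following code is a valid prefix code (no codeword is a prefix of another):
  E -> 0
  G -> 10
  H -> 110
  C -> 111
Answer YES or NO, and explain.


Checking each pair (does one codeword prefix another?):
  E='0' vs G='10': no prefix
  E='0' vs H='110': no prefix
  E='0' vs C='111': no prefix
  G='10' vs E='0': no prefix
  G='10' vs H='110': no prefix
  G='10' vs C='111': no prefix
  H='110' vs E='0': no prefix
  H='110' vs G='10': no prefix
  H='110' vs C='111': no prefix
  C='111' vs E='0': no prefix
  C='111' vs G='10': no prefix
  C='111' vs H='110': no prefix
No violation found over all pairs.

YES -- this is a valid prefix code. No codeword is a prefix of any other codeword.


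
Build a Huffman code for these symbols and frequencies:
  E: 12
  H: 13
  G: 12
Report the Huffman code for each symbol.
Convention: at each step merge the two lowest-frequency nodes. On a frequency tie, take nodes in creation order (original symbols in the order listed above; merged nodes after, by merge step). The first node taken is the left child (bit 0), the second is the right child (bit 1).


Huffman tree construction:
Step 1: Merge E(12) + G(12) = 24
Step 2: Merge H(13) + (E+G)(24) = 37
Read each symbol's code off the tree from the root (left child = 0, right child = 1).

Codes:
  E: 10 (length 2)
  H: 0 (length 1)
  G: 11 (length 2)
Average code length: 61/37 = 1.6486 bits/symbol


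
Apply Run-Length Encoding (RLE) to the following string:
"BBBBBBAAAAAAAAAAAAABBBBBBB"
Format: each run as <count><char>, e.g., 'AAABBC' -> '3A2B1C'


Scanning runs left to right:
  i=0: run of 'B' x 6 -> '6B'
  i=6: run of 'A' x 13 -> '13A'
  i=19: run of 'B' x 7 -> '7B'

RLE = 6B13A7B


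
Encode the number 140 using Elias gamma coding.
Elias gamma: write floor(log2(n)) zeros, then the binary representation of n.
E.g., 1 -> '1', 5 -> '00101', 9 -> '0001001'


num_bits = floor(log2(140)) + 1 = 8
leading_zeros = num_bits - 1 = 7
binary(140) = 10001100

Elias gamma(140) = '0000000' + '10001100' = 000000010001100 (15 bits)


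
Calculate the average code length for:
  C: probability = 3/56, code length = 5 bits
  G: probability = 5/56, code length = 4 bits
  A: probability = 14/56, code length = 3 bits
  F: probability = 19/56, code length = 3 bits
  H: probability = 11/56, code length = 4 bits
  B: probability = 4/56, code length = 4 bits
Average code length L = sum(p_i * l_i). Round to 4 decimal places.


Weighted contributions p_i * l_i:
  C: (3/56) * 5 = 15/56
  G: (5/56) * 4 = 20/56
  A: (14/56) * 3 = 42/56
  F: (19/56) * 3 = 57/56
  H: (11/56) * 4 = 44/56
  B: (4/56) * 4 = 16/56
Sum = (15 + 20 + 42 + 57 + 44 + 16)/56 = 194/56

L = 194/56 = 3.4643 bits/symbol


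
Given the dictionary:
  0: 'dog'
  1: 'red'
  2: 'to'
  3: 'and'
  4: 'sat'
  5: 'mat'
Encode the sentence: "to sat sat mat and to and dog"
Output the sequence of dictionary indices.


Look up each word in the dictionary:
  'to' -> 2
  'sat' -> 4
  'sat' -> 4
  'mat' -> 5
  'and' -> 3
  'to' -> 2
  'and' -> 3
  'dog' -> 0

Encoded: [2, 4, 4, 5, 3, 2, 3, 0]


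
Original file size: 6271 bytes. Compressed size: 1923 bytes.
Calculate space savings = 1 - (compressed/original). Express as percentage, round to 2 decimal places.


ratio = compressed/original = 1923/6271 = 0.30665
savings = 1 - ratio = 1 - 0.30665 = 0.69335
as a percentage: 0.69335 * 100 = 69.34%

Space savings = 1 - 1923/6271 = 69.34%


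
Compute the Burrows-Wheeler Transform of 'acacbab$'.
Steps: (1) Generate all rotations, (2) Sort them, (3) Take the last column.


Rotations (sorted):
  0: $acacbab -> last char: b
  1: ab$acacb -> last char: b
  2: acacbab$ -> last char: $
  3: acbab$ac -> last char: c
  4: b$acacba -> last char: a
  5: bab$acac -> last char: c
  6: cacbab$a -> last char: a
  7: cbab$aca -> last char: a


BWT = bb$cacaa


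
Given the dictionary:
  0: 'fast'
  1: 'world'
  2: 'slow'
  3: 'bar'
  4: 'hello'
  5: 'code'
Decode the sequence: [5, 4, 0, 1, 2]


Look up each index in the dictionary:
  5 -> 'code'
  4 -> 'hello'
  0 -> 'fast'
  1 -> 'world'
  2 -> 'slow'

Decoded: "code hello fast world slow"


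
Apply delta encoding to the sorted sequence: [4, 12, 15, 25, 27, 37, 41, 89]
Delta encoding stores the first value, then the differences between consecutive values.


First value: 4
Deltas:
  12 - 4 = 8
  15 - 12 = 3
  25 - 15 = 10
  27 - 25 = 2
  37 - 27 = 10
  41 - 37 = 4
  89 - 41 = 48


Delta encoded: [4, 8, 3, 10, 2, 10, 4, 48]


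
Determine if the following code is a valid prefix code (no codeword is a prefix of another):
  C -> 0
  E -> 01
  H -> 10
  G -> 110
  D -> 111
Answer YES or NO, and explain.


Checking each pair (does one codeword prefix another?):
  C='0' vs E='01': prefix -- VIOLATION

NO -- this is NOT a valid prefix code. C (0) is a prefix of E (01).


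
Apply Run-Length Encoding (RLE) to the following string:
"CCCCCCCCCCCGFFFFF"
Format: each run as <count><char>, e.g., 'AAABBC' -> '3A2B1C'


Scanning runs left to right:
  i=0: run of 'C' x 11 -> '11C'
  i=11: run of 'G' x 1 -> '1G'
  i=12: run of 'F' x 5 -> '5F'

RLE = 11C1G5F


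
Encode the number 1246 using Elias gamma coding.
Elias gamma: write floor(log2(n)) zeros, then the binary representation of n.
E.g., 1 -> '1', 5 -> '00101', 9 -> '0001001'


num_bits = floor(log2(1246)) + 1 = 11
leading_zeros = num_bits - 1 = 10
binary(1246) = 10011011110

Elias gamma(1246) = '0000000000' + '10011011110' = 000000000010011011110 (21 bits)


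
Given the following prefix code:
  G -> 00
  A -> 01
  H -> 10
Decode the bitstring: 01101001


Decoding step by step:
Bits 01 -> A
Bits 10 -> H
Bits 10 -> H
Bits 01 -> A


Decoded message: AHHA


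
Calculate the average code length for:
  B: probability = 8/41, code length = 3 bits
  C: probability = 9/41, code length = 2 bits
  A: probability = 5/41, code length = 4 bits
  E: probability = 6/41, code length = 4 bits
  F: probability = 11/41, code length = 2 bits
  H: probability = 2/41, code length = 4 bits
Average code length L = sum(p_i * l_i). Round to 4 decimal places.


Weighted contributions p_i * l_i:
  B: (8/41) * 3 = 24/41
  C: (9/41) * 2 = 18/41
  A: (5/41) * 4 = 20/41
  E: (6/41) * 4 = 24/41
  F: (11/41) * 2 = 22/41
  H: (2/41) * 4 = 8/41
Sum = (24 + 18 + 20 + 24 + 22 + 8)/41 = 116/41

L = 116/41 = 2.8293 bits/symbol


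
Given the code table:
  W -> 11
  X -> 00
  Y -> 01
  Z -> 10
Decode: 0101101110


Decoding:
01 -> Y
01 -> Y
10 -> Z
11 -> W
10 -> Z


Result: YYZWZ


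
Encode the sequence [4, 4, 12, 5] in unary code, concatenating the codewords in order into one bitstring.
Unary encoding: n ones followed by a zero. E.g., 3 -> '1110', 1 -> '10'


Encode each number as n ones followed by a terminating 0:
  4 -> 11110 (5 bits)
  4 -> 11110 (5 bits)
  12 -> 1111111111110 (13 bits)
  5 -> 111110 (6 bits)
Total length = 5 + 5 + 13 + 6 = 29 bits.

Unary([4, 4, 12, 5]) = 11110111101111111111110111110 (29 bits)


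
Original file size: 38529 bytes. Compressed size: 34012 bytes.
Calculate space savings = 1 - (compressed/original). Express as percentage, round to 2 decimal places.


ratio = compressed/original = 34012/38529 = 0.882764
savings = 1 - ratio = 1 - 0.882764 = 0.117236
as a percentage: 0.117236 * 100 = 11.72%

Space savings = 1 - 34012/38529 = 11.72%


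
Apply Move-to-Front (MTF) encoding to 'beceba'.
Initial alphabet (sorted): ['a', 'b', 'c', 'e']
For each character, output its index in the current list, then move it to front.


MTF encoding:
'b': index 1 in ['a', 'b', 'c', 'e'] -> ['b', 'a', 'c', 'e']
'e': index 3 in ['b', 'a', 'c', 'e'] -> ['e', 'b', 'a', 'c']
'c': index 3 in ['e', 'b', 'a', 'c'] -> ['c', 'e', 'b', 'a']
'e': index 1 in ['c', 'e', 'b', 'a'] -> ['e', 'c', 'b', 'a']
'b': index 2 in ['e', 'c', 'b', 'a'] -> ['b', 'e', 'c', 'a']
'a': index 3 in ['b', 'e', 'c', 'a'] -> ['a', 'b', 'e', 'c']


Output: [1, 3, 3, 1, 2, 3]
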